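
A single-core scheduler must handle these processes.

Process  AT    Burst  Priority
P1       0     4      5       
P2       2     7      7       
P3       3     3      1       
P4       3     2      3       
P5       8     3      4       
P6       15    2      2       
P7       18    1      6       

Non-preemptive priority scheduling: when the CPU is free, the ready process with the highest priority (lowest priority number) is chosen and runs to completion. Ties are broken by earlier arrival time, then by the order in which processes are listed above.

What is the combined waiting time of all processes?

Timeline: | P1 0-4 | P3 4-7 | P4 7-9 | P5 9-12 | P2 12-19 | P6 19-21 | P7 21-22 |
Completion: P1=4  P2=19  P3=7  P4=9  P5=12  P6=21  P7=22
Waiting = turnaround − burst: P1=0, P2=10, P3=1, P4=4, P5=1, P6=4, P7=3
Total waiting = 0 + 10 + 1 + 4 + 1 + 4 + 3 = 23

23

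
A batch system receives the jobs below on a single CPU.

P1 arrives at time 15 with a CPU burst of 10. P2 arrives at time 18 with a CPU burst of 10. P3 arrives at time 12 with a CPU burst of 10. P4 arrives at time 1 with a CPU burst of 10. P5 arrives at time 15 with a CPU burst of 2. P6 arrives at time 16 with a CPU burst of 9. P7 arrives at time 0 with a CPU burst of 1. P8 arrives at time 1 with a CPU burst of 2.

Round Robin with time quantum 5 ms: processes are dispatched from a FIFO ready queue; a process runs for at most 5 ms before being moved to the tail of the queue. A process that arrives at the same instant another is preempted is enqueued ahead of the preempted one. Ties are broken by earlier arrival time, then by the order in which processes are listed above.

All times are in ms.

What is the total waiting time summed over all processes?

Timeline: | P7 0-1 | P4 1-6 | P8 6-8 | P4 8-13 | P3 13-18 | P1 18-23 | P5 23-25 | P6 25-30 | P2 30-35 | P3 35-40 | P1 40-45 | P6 45-49 | P2 49-54 |
Completion: P1=45  P2=54  P3=40  P4=13  P5=25  P6=49  P7=1  P8=8
Waiting = turnaround − burst: P1=20, P2=26, P3=18, P4=2, P5=8, P6=24, P7=0, P8=5
Total waiting = 20 + 26 + 18 + 2 + 8 + 24 + 0 + 5 = 103

103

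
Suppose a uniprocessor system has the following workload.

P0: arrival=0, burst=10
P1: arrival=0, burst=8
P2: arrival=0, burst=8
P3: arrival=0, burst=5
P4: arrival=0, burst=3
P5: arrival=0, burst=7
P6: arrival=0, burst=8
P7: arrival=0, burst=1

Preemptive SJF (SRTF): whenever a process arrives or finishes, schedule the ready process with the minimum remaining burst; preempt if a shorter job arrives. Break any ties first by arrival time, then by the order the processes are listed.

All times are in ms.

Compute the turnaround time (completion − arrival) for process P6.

Gantt: | P7 0-1 | P4 1-4 | P3 4-9 | P5 9-16 | P1 16-24 | P2 24-32 | P6 32-40 | P0 40-50 |
Completion: P0=50  P1=24  P2=32  P3=9  P4=4  P5=16  P6=40  P7=1
Turnaround (C−A): P0=50  P1=24  P2=32  P3=9  P4=4  P5=16  P6=40  P7=1
Turnaround(P6) = completion − arrival = 40 − 0 = 40

40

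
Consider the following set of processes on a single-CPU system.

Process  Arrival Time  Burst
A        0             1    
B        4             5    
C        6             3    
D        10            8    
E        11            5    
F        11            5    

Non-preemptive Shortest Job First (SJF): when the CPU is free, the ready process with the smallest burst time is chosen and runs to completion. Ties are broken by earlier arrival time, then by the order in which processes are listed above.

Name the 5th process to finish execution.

Gantt: | A 0-1 | idle 1-4 | B 4-9 | C 9-12 | E 12-17 | F 17-22 | D 22-30 |
Completion: A=1  B=9  C=12  D=30  E=17  F=22
Turnaround (C−A): A=1  B=5  C=6  D=20  E=6  F=11
Finish order: A → B → C → E → F → D

F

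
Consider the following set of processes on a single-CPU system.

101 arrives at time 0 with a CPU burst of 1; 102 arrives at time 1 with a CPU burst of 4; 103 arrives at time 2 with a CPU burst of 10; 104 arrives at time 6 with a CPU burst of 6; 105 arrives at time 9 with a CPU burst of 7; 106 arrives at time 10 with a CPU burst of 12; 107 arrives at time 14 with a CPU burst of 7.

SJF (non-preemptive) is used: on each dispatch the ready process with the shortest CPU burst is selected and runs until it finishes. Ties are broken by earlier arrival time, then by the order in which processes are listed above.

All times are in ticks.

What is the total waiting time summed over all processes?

Gantt: | 101 0-1 | 102 1-5 | 103 5-15 | 104 15-21 | 105 21-28 | 107 28-35 | 106 35-47 |
Completion: 101=1  102=5  103=15  104=21  105=28  106=47  107=35
Turnaround (C−A): 101=1  102=4  103=13  104=15  105=19  106=37  107=21
Waiting = turnaround − burst: 101=0, 102=0, 103=3, 104=9, 105=12, 106=25, 107=14
Total waiting = 0 + 0 + 3 + 9 + 12 + 25 + 14 = 63

63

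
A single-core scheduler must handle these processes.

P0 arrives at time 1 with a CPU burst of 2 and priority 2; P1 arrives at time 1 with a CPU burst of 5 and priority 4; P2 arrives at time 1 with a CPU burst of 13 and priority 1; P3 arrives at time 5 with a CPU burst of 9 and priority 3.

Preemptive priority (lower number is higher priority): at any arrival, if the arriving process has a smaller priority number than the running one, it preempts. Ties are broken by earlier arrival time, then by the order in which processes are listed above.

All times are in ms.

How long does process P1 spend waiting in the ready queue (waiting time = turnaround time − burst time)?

Timeline: | idle 0-1 | P2 1-14 | P0 14-16 | P3 16-25 | P1 25-30 |
Completion: P0=16  P1=30  P2=14  P3=25
Turnaround (C−A): P0=15  P1=29  P2=13  P3=20
Waiting(P1) = turnaround − burst = 29 − 5 = 24

24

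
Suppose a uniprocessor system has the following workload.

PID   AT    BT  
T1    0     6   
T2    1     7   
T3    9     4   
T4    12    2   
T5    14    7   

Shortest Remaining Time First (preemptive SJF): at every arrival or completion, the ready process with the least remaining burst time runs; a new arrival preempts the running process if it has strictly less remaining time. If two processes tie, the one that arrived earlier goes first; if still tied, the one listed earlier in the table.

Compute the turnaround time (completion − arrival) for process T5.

12

Schedule: | T1 0-6 | T2 6-13 | T4 13-15 | T3 15-19 | T5 19-26 |
Completion: T1=6  T2=13  T3=19  T4=15  T5=26
Turnaround (C−A): T1=6  T2=12  T3=10  T4=3  T5=12
Turnaround(T5) = completion − arrival = 26 − 14 = 12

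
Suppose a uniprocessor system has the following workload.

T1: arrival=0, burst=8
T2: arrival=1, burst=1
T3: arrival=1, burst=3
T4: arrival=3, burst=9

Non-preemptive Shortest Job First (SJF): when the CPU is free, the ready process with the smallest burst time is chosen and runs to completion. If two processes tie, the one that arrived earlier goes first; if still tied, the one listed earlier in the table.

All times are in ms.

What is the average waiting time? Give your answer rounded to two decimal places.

Timeline: | T1 0-8 | T2 8-9 | T3 9-12 | T4 12-21 |
Completion: T1=8  T2=9  T3=12  T4=21
Waiting times: T1=0, T2=7, T3=8, T4=9
Average waiting = (0+7+8+9) / 4 = 24/4 = 6.00

6.00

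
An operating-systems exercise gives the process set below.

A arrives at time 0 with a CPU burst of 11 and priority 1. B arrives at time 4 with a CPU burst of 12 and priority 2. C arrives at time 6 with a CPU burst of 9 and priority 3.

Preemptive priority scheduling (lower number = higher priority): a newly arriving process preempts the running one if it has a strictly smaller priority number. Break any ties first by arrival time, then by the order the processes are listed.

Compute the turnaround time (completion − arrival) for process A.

Gantt: | A 0-11 | B 11-23 | C 23-32 |
Completion: A=11  B=23  C=32
Turnaround (C−A): A=11  B=19  C=26
Turnaround(A) = completion − arrival = 11 − 0 = 11

11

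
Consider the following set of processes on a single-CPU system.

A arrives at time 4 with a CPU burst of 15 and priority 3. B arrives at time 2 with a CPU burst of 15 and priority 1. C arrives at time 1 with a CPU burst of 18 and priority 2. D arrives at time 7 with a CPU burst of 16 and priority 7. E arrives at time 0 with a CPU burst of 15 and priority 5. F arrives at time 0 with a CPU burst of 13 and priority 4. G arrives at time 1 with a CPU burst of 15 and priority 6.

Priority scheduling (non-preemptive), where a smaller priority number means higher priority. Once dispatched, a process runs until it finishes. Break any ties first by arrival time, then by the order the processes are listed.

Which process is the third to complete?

C

Schedule: | F 0-13 | B 13-28 | C 28-46 | A 46-61 | E 61-76 | G 76-91 | D 91-107 |
Completion: A=61  B=28  C=46  D=107  E=76  F=13  G=91
Finish order: F → B → C → A → E → G → D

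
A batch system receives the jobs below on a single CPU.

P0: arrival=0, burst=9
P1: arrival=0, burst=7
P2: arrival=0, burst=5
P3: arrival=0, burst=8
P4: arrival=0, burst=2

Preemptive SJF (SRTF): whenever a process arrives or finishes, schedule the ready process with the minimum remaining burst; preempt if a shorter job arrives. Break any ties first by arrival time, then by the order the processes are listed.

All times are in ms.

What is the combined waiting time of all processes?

45

Schedule: | P4 0-2 | P2 2-7 | P1 7-14 | P3 14-22 | P0 22-31 |
Completion: P0=31  P1=14  P2=7  P3=22  P4=2
Turnaround (C−A): P0=31  P1=14  P2=7  P3=22  P4=2
Waiting = turnaround − burst: P0=22, P1=7, P2=2, P3=14, P4=0
Total waiting = 22 + 7 + 2 + 14 + 0 = 45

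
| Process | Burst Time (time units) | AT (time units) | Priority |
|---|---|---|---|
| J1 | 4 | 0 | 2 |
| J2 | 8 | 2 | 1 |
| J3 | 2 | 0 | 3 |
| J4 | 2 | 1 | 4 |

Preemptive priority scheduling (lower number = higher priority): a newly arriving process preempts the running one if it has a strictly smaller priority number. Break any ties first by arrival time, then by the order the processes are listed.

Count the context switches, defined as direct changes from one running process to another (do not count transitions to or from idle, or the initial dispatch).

Timeline: | J1 0-2 | J2 2-10 | J1 10-12 | J3 12-14 | J4 14-16 |
Completion: J1=12  J2=10  J3=14  J4=16
Turnaround (C−A): J1=12  J2=8  J3=14  J4=15

4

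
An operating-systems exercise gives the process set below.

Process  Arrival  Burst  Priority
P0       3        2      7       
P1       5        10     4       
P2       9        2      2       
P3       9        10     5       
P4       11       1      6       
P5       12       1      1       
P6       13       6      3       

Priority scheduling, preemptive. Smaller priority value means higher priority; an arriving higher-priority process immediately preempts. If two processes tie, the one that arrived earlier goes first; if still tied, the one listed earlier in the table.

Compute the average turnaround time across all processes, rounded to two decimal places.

11.29

Timeline: | idle 0-3 | P0 3-5 | P1 5-9 | P2 9-11 | P1 11-12 | P5 12-13 | P6 13-19 | P1 19-24 | P3 24-34 | P4 34-35 |
Completion: P0=5  P1=24  P2=11  P3=34  P4=35  P5=13  P6=19
Turnaround times: P0=2, P1=19, P2=2, P3=25, P4=24, P5=1, P6=6
Average turnaround = (2+19+2+25+24+1+6) / 7 = 79/7 = 11.29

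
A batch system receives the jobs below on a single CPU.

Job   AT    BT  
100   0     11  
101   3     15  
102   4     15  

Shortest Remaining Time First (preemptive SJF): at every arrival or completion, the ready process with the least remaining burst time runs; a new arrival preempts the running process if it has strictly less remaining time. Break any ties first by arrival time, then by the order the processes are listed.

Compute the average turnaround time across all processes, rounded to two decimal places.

23.67

Timeline: | 100 0-11 | 101 11-26 | 102 26-41 |
Completion: 100=11  101=26  102=41
Turnaround times: 100=11, 101=23, 102=37
Average turnaround = (11+23+37) / 3 = 71/3 = 23.67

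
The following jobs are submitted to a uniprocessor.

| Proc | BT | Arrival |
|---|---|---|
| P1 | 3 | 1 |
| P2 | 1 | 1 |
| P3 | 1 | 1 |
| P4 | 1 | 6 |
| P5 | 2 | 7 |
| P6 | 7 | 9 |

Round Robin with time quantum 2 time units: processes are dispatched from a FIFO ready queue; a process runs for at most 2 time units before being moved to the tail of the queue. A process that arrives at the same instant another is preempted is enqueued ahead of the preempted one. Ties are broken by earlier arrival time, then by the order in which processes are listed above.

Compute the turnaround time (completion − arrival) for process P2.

3

Schedule: | idle 0-1 | P1 1-3 | P2 3-4 | P3 4-5 | P1 5-6 | P4 6-7 | P5 7-9 | P6 9-16 |
Completion: P1=6  P2=4  P3=5  P4=7  P5=9  P6=16
Turnaround (C−A): P1=5  P2=3  P3=4  P4=1  P5=2  P6=7
Turnaround(P2) = completion − arrival = 4 − 1 = 3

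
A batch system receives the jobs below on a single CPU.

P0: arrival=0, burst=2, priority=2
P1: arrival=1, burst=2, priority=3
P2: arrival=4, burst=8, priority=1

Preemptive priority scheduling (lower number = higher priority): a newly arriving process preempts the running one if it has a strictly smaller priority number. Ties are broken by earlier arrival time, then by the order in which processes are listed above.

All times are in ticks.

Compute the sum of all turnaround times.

13

Timeline: | P0 0-2 | P1 2-4 | P2 4-12 |
Completion: P0=2  P1=4  P2=12
Turnaround (C−A): P0=2  P1=3  P2=8
Turnaround = completion − arrival: P0=2, P1=3, P2=8
Total turnaround = 2 + 3 + 8 = 13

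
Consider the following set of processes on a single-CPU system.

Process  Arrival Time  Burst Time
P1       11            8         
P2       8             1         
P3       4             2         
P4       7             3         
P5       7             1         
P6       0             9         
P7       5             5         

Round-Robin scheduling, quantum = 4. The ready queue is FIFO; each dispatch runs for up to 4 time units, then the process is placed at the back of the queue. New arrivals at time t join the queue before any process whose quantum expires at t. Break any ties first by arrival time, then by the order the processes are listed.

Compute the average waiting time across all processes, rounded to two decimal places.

9.00

Schedule: | P6 0-4 | P3 4-6 | P6 6-10 | P7 10-14 | P4 14-17 | P5 17-18 | P2 18-19 | P6 19-20 | P1 20-24 | P7 24-25 | P1 25-29 |
Completion: P1=29  P2=19  P3=6  P4=17  P5=18  P6=20  P7=25
Waiting times: P1=10, P2=10, P3=0, P4=7, P5=10, P6=11, P7=15
Average waiting = (10+10+0+7+10+11+15) / 7 = 63/7 = 9.00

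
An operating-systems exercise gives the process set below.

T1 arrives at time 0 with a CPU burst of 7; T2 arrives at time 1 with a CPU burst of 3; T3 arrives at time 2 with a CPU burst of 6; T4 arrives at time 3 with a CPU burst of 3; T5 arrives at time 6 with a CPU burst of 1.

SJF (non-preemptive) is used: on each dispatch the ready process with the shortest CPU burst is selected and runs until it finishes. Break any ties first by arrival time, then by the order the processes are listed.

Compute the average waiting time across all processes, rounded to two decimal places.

5.60

Timeline: | T1 0-7 | T5 7-8 | T2 8-11 | T4 11-14 | T3 14-20 |
Completion: T1=7  T2=11  T3=20  T4=14  T5=8
Turnaround (C−A): T1=7  T2=10  T3=18  T4=11  T5=2
Waiting times: T1=0, T2=7, T3=12, T4=8, T5=1
Average waiting = (0+7+12+8+1) / 5 = 28/5 = 5.60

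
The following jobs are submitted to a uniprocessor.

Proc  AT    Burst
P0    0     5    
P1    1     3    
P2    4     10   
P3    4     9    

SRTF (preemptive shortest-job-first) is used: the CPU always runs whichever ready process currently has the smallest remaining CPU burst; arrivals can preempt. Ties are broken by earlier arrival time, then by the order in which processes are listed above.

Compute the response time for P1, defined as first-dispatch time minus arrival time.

0

Timeline: | P0 0-1 | P1 1-4 | P0 4-8 | P3 8-17 | P2 17-27 |
Completion: P0=8  P1=4  P2=27  P3=17
Response(P1) = first start − arrival = 1 − 1 = 0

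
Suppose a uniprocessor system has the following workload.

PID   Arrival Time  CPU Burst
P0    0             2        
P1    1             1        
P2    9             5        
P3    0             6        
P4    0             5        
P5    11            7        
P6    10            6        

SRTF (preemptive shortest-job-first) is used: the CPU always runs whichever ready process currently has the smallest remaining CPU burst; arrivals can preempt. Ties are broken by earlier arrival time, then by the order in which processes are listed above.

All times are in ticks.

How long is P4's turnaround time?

8

Gantt: | P0 0-2 | P1 2-3 | P4 3-8 | P3 8-14 | P2 14-19 | P6 19-25 | P5 25-32 |
Completion: P0=2  P1=3  P2=19  P3=14  P4=8  P5=32  P6=25
Turnaround (C−A): P0=2  P1=2  P2=10  P3=14  P4=8  P5=21  P6=15
Turnaround(P4) = completion − arrival = 8 − 0 = 8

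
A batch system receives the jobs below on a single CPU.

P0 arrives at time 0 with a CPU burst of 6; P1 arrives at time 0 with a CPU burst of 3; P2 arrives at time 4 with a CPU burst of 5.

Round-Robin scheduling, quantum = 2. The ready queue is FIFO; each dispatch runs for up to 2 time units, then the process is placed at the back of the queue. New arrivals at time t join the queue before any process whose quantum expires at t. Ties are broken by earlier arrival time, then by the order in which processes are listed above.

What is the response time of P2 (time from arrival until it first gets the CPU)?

2

Gantt: | P0 0-2 | P1 2-4 | P0 4-6 | P2 6-8 | P1 8-9 | P0 9-11 | P2 11-14 |
Completion: P0=11  P1=9  P2=14
Response(P2) = first start − arrival = 6 − 4 = 2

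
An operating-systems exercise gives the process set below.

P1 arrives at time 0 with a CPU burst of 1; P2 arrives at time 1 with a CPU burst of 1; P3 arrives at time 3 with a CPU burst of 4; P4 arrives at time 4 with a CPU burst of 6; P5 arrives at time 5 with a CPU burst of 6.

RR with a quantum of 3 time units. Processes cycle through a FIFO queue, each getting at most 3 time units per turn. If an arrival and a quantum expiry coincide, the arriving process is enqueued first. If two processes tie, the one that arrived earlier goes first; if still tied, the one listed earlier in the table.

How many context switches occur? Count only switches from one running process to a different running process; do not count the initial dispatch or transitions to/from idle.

Gantt: | P1 0-1 | P2 1-2 | idle 2-3 | P3 3-6 | P4 6-9 | P5 9-12 | P3 12-13 | P4 13-16 | P5 16-19 |
Completion: P1=1  P2=2  P3=13  P4=16  P5=19
Turnaround (C−A): P1=1  P2=1  P3=10  P4=12  P5=14

6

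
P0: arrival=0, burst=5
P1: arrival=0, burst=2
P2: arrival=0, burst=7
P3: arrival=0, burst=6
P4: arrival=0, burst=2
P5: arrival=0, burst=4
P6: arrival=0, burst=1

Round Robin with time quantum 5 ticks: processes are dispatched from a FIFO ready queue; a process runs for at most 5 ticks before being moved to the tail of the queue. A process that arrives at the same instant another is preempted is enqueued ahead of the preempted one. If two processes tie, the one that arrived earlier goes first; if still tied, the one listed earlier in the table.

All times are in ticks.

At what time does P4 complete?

Gantt: | P0 0-5 | P1 5-7 | P2 7-12 | P3 12-17 | P4 17-19 | P5 19-23 | P6 23-24 | P2 24-26 | P3 26-27 |
Completion: P0=5  P1=7  P2=26  P3=27  P4=19  P5=23  P6=24
Turnaround (C−A): P0=5  P1=7  P2=26  P3=27  P4=19  P5=23  P6=24

19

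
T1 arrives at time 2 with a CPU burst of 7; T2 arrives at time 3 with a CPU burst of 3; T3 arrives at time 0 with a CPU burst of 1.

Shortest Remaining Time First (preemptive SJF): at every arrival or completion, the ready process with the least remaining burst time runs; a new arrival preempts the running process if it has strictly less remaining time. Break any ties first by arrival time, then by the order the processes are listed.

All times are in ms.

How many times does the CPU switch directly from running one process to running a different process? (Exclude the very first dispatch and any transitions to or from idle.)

2

Timeline: | T3 0-1 | idle 1-2 | T1 2-3 | T2 3-6 | T1 6-12 |
Completion: T1=12  T2=6  T3=1
Turnaround (C−A): T1=10  T2=3  T3=1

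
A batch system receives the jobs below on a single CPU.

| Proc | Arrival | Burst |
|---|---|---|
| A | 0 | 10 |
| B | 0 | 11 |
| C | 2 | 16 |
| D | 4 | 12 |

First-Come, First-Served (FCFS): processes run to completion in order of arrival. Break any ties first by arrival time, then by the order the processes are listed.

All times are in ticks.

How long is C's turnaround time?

35

Schedule: | A 0-10 | B 10-21 | C 21-37 | D 37-49 |
Completion: A=10  B=21  C=37  D=49
Turnaround(C) = completion − arrival = 37 − 2 = 35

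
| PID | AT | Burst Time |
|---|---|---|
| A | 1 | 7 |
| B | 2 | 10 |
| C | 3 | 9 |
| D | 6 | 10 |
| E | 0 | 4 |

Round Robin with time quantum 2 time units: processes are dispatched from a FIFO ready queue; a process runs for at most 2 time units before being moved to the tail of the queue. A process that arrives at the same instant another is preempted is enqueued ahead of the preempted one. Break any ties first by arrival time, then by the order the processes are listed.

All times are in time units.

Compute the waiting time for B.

Schedule: | E 0-2 | A 2-4 | B 4-6 | E 6-8 | C 8-10 | A 10-12 | D 12-14 | B 14-16 | C 16-18 | A 18-20 | D 20-22 | B 22-24 | C 24-26 | A 26-27 | D 27-29 | B 29-31 | C 31-33 | D 33-35 | B 35-37 | C 37-38 | D 38-40 |
Completion: A=27  B=37  C=38  D=40  E=8
Waiting(B) = turnaround − burst = 35 − 10 = 25

25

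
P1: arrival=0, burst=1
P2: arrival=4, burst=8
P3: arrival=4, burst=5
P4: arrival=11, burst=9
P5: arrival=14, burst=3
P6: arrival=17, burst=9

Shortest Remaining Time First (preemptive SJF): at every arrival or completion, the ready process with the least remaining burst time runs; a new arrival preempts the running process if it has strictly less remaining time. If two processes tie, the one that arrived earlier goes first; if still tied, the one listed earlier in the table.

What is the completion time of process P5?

20

Timeline: | P1 0-1 | idle 1-4 | P3 4-9 | P2 9-17 | P5 17-20 | P4 20-29 | P6 29-38 |
Completion: P1=1  P2=17  P3=9  P4=29  P5=20  P6=38
Turnaround (C−A): P1=1  P2=13  P3=5  P4=18  P5=6  P6=21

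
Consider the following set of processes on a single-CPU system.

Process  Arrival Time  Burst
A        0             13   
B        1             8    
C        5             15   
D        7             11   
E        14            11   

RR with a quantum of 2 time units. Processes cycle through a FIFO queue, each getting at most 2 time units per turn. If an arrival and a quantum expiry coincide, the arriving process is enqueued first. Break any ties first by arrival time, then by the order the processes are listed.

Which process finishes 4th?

Schedule: | A 0-2 | B 2-4 | A 4-6 | B 6-8 | C 8-10 | A 10-12 | D 12-14 | B 14-16 | C 16-18 | A 18-20 | E 20-22 | D 22-24 | B 24-26 | C 26-28 | A 28-30 | E 30-32 | D 32-34 | C 34-36 | A 36-38 | E 38-40 | D 40-42 | C 42-44 | A 44-45 | E 45-47 | D 47-49 | C 49-51 | E 51-53 | D 53-54 | C 54-56 | E 56-57 | C 57-58 |
Completion: A=45  B=26  C=58  D=54  E=57
Finish order: B → A → D → E → C

E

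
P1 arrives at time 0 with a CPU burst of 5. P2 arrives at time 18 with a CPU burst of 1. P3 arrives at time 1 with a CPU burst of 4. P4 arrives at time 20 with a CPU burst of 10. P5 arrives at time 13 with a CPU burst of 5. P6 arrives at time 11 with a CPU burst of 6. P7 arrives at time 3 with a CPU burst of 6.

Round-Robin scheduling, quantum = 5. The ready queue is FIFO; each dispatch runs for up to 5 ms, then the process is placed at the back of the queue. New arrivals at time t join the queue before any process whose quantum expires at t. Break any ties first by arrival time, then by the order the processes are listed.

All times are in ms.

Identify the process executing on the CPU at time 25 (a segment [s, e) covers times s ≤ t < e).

P2

Schedule: | P1 0-5 | P3 5-9 | P7 9-14 | P6 14-19 | P5 19-24 | P7 24-25 | P2 25-26 | P6 26-27 | P4 27-37 |
Completion: P1=5  P2=26  P3=9  P4=37  P5=24  P6=27  P7=25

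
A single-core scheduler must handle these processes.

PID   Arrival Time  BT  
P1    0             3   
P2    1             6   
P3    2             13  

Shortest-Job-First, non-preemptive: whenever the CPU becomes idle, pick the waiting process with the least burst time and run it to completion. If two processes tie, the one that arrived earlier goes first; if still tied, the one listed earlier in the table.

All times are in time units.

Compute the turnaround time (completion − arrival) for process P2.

8

Schedule: | P1 0-3 | P2 3-9 | P3 9-22 |
Completion: P1=3  P2=9  P3=22
Turnaround (C−A): P1=3  P2=8  P3=20
Turnaround(P2) = completion − arrival = 9 − 1 = 8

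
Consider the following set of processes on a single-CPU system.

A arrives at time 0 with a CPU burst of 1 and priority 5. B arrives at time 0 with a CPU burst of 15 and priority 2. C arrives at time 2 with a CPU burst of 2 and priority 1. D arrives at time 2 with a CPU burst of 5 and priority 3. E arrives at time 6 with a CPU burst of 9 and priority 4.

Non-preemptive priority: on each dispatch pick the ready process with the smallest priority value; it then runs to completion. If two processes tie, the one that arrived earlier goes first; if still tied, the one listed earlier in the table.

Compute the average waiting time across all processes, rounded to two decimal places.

Gantt: | B 0-15 | C 15-17 | D 17-22 | E 22-31 | A 31-32 |
Completion: A=32  B=15  C=17  D=22  E=31
Waiting times: A=31, B=0, C=13, D=15, E=16
Average waiting = (31+0+13+15+16) / 5 = 75/5 = 15.00

15.00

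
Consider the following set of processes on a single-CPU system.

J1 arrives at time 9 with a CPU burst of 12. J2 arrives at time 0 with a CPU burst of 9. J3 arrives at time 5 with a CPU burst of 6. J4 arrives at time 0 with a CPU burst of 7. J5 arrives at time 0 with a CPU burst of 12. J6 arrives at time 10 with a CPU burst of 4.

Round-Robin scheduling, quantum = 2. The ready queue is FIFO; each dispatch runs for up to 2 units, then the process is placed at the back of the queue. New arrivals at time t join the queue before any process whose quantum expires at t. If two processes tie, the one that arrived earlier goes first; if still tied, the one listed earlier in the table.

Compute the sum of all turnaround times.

Timeline: | J2 0-2 | J4 2-4 | J5 4-6 | J2 6-8 | J4 8-10 | J3 10-12 | J5 12-14 | J2 14-16 | J1 16-18 | J6 18-20 | J4 20-22 | J3 22-24 | J5 24-26 | J2 26-28 | J1 28-30 | J6 30-32 | J4 32-33 | J3 33-35 | J5 35-37 | J2 37-38 | J1 38-40 | J5 40-42 | J1 42-44 | J5 44-46 | J1 46-50 |
Completion: J1=50  J2=38  J3=35  J4=33  J5=46  J6=32
Turnaround = completion − arrival: J1=41, J2=38, J3=30, J4=33, J5=46, J6=22
Total turnaround = 41 + 38 + 30 + 33 + 46 + 22 = 210

210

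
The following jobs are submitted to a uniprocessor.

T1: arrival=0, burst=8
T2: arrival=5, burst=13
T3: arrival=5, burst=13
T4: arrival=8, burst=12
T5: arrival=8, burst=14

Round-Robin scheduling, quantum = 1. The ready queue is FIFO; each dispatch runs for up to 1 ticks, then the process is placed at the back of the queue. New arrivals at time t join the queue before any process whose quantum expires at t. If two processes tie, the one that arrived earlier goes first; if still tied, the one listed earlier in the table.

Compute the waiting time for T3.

38

Schedule: | T1 0-5 | T2 5-6 | T3 6-7 | T1 7-8 | T2 8-9 | T3 9-10 | T4 10-11 | T5 11-12 | T1 12-13 | T2 13-14 | T3 14-15 | T4 15-16 | T5 16-17 | T1 17-18 | T2 18-19 | T3 19-20 | T4 20-21 | T5 21-22 | T2 22-23 | T3 23-24 | T4 24-25 | T5 25-26 | T2 26-27 | T3 27-28 | T4 28-29 | T5 29-30 | T2 30-31 | T3 31-32 | T4 32-33 | T5 33-34 | T2 34-35 | T3 35-36 | T4 36-37 | T5 37-38 | T2 38-39 | T3 39-40 | T4 40-41 | T5 41-42 | T2 42-43 | T3 43-44 | T4 44-45 | T5 45-46 | T2 46-47 | T3 47-48 | T4 48-49 | T5 49-50 | T2 50-51 | T3 51-52 | T4 52-53 | T5 53-54 | T2 54-55 | T3 55-56 | T4 56-57 | T5 57-60 |
Completion: T1=18  T2=55  T3=56  T4=57  T5=60
Turnaround (C−A): T1=18  T2=50  T3=51  T4=49  T5=52
Waiting(T3) = turnaround − burst = 51 − 13 = 38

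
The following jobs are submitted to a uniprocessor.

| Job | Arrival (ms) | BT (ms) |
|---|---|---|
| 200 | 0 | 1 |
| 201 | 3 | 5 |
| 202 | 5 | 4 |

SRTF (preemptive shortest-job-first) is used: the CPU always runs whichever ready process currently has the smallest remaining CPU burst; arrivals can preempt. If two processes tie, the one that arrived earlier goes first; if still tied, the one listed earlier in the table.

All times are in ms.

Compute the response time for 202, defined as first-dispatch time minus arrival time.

3

Schedule: | 200 0-1 | idle 1-3 | 201 3-8 | 202 8-12 |
Completion: 200=1  201=8  202=12
Response(202) = first start − arrival = 8 − 5 = 3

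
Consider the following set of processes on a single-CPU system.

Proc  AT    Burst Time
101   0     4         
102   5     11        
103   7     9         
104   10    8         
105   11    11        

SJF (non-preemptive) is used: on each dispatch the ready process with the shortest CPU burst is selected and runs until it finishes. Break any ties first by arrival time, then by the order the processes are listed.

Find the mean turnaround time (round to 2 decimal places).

17.60

Timeline: | 101 0-4 | idle 4-5 | 102 5-16 | 104 16-24 | 103 24-33 | 105 33-44 |
Completion: 101=4  102=16  103=33  104=24  105=44
Turnaround times: 101=4, 102=11, 103=26, 104=14, 105=33
Average turnaround = (4+11+26+14+33) / 5 = 88/5 = 17.60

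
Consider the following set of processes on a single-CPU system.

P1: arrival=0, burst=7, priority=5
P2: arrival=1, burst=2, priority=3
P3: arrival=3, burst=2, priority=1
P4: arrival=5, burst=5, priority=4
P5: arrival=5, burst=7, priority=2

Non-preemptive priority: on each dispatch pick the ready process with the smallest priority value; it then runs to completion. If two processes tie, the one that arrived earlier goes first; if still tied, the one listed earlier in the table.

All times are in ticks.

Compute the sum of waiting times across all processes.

Gantt: | P1 0-7 | P3 7-9 | P5 9-16 | P2 16-18 | P4 18-23 |
Completion: P1=7  P2=18  P3=9  P4=23  P5=16
Turnaround (C−A): P1=7  P2=17  P3=6  P4=18  P5=11
Waiting = turnaround − burst: P1=0, P2=15, P3=4, P4=13, P5=4
Total waiting = 0 + 15 + 4 + 13 + 4 = 36

36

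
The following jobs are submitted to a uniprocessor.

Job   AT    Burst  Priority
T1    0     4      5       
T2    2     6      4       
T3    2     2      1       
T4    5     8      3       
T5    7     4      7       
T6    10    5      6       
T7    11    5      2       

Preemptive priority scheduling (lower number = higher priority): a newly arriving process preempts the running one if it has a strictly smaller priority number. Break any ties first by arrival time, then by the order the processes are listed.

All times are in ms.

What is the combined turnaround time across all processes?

Timeline: | T1 0-2 | T3 2-4 | T2 4-5 | T4 5-11 | T7 11-16 | T4 16-18 | T2 18-23 | T1 23-25 | T6 25-30 | T5 30-34 |
Completion: T1=25  T2=23  T3=4  T4=18  T5=34  T6=30  T7=16
Turnaround = completion − arrival: T1=25, T2=21, T3=2, T4=13, T5=27, T6=20, T7=5
Total turnaround = 25 + 21 + 2 + 13 + 27 + 20 + 5 = 113

113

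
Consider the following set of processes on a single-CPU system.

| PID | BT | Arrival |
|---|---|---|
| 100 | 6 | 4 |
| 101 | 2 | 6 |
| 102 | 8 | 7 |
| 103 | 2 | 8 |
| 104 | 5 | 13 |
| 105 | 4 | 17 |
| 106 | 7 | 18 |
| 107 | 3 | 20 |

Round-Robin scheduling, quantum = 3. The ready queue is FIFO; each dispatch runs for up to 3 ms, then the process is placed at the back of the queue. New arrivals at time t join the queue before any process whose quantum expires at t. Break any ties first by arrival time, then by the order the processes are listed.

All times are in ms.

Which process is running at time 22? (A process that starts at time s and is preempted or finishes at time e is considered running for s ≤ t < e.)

Gantt: | idle 0-4 | 100 4-7 | 101 7-9 | 102 9-12 | 100 12-15 | 103 15-17 | 102 17-20 | 104 20-23 | 105 23-26 | 106 26-29 | 107 29-32 | 102 32-34 | 104 34-36 | 105 36-37 | 106 37-41 |
Completion: 100=15  101=9  102=34  103=17  104=36  105=37  106=41  107=32
Turnaround (C−A): 100=11  101=3  102=27  103=9  104=23  105=20  106=23  107=12

104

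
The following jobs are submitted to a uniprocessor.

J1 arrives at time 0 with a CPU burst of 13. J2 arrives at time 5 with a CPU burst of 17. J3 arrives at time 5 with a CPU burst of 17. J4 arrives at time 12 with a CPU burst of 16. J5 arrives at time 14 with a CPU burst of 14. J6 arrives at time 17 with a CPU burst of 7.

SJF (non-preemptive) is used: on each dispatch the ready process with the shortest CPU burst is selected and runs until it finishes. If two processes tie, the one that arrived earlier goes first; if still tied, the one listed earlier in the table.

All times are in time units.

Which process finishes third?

Schedule: | J1 0-13 | J4 13-29 | J6 29-36 | J5 36-50 | J2 50-67 | J3 67-84 |
Completion: J1=13  J2=67  J3=84  J4=29  J5=50  J6=36
Turnaround (C−A): J1=13  J2=62  J3=79  J4=17  J5=36  J6=19
Finish order: J1 → J4 → J6 → J5 → J2 → J3

J6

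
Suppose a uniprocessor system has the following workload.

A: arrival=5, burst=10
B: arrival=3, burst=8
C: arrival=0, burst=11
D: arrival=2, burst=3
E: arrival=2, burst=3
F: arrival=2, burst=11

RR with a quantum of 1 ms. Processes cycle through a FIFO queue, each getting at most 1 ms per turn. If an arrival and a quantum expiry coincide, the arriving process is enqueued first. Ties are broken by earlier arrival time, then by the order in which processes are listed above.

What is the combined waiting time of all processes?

Gantt: | C 0-2 | D 2-3 | E 3-4 | F 4-5 | C 5-6 | B 6-7 | D 7-8 | E 8-9 | A 9-10 | F 10-11 | C 11-12 | B 12-13 | D 13-14 | E 14-15 | A 15-16 | F 16-17 | C 17-18 | B 18-19 | A 19-20 | F 20-21 | C 21-22 | B 22-23 | A 23-24 | F 24-25 | C 25-26 | B 26-27 | A 27-28 | F 28-29 | C 29-30 | B 30-31 | A 31-32 | F 32-33 | C 33-34 | B 34-35 | A 35-36 | F 36-37 | C 37-38 | B 38-39 | A 39-40 | F 40-41 | C 41-42 | A 42-43 | F 43-44 | A 44-45 | F 45-46 |
Completion: A=45  B=39  C=42  D=14  E=15  F=46
Waiting = turnaround − burst: A=30, B=28, C=31, D=9, E=10, F=33
Total waiting = 30 + 28 + 31 + 9 + 10 + 33 = 141

141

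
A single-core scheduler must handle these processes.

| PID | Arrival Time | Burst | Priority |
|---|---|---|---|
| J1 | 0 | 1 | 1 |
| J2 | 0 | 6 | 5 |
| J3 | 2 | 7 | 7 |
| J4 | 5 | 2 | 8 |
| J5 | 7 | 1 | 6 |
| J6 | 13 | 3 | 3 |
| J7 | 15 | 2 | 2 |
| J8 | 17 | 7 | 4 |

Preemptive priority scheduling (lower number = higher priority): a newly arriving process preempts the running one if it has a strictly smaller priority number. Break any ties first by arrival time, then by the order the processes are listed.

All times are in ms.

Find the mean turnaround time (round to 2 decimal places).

9.13

Gantt: | J1 0-1 | J2 1-7 | J5 7-8 | J3 8-13 | J6 13-15 | J7 15-17 | J6 17-18 | J8 18-25 | J3 25-27 | J4 27-29 |
Completion: J1=1  J2=7  J3=27  J4=29  J5=8  J6=18  J7=17  J8=25
Turnaround (C−A): J1=1  J2=7  J3=25  J4=24  J5=1  J6=5  J7=2  J8=8
Turnaround times: J1=1, J2=7, J3=25, J4=24, J5=1, J6=5, J7=2, J8=8
Average turnaround = (1+7+25+24+1+5+2+8) / 8 = 73/8 = 9.13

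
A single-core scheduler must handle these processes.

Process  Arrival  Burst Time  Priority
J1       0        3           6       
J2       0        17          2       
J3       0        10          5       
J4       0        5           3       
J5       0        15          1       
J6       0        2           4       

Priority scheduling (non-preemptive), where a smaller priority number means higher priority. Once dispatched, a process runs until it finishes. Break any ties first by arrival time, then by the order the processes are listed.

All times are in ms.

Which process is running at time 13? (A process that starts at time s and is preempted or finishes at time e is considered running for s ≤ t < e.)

J5

Gantt: | J5 0-15 | J2 15-32 | J4 32-37 | J6 37-39 | J3 39-49 | J1 49-52 |
Completion: J1=52  J2=32  J3=49  J4=37  J5=15  J6=39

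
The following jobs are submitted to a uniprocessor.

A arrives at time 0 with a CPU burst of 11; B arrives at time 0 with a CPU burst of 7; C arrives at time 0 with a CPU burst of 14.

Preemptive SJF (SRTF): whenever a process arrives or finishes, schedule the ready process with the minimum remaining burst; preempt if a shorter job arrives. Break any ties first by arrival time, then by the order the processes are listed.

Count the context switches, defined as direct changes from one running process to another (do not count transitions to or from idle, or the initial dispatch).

Gantt: | B 0-7 | A 7-18 | C 18-32 |
Completion: A=18  B=7  C=32

2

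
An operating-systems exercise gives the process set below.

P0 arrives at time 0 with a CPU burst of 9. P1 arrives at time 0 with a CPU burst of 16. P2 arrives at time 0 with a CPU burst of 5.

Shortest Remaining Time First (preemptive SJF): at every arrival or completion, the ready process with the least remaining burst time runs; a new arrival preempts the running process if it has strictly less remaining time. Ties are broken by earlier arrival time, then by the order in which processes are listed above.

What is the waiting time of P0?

5

Timeline: | P2 0-5 | P0 5-14 | P1 14-30 |
Completion: P0=14  P1=30  P2=5
Turnaround (C−A): P0=14  P1=30  P2=5
Waiting(P0) = turnaround − burst = 14 − 9 = 5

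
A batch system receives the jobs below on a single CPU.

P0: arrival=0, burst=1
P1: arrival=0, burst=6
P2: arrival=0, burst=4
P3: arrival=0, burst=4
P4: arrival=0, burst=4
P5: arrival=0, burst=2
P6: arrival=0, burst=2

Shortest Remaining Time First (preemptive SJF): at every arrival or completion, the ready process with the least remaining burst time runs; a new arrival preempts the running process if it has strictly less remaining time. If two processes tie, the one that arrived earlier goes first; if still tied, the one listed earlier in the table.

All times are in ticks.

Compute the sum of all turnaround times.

71

Gantt: | P0 0-1 | P5 1-3 | P6 3-5 | P2 5-9 | P3 9-13 | P4 13-17 | P1 17-23 |
Completion: P0=1  P1=23  P2=9  P3=13  P4=17  P5=3  P6=5
Turnaround (C−A): P0=1  P1=23  P2=9  P3=13  P4=17  P5=3  P6=5
Turnaround = completion − arrival: P0=1, P1=23, P2=9, P3=13, P4=17, P5=3, P6=5
Total turnaround = 1 + 23 + 9 + 13 + 17 + 3 + 5 = 71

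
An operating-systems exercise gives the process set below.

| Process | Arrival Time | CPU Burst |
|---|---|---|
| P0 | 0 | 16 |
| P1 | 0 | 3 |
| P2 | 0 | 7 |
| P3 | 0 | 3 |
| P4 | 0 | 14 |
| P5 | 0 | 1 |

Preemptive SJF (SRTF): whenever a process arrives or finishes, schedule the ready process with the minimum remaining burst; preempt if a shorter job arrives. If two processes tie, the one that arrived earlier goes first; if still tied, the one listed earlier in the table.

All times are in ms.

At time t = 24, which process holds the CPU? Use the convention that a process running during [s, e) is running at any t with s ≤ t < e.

P4

Timeline: | P5 0-1 | P1 1-4 | P3 4-7 | P2 7-14 | P4 14-28 | P0 28-44 |
Completion: P0=44  P1=4  P2=14  P3=7  P4=28  P5=1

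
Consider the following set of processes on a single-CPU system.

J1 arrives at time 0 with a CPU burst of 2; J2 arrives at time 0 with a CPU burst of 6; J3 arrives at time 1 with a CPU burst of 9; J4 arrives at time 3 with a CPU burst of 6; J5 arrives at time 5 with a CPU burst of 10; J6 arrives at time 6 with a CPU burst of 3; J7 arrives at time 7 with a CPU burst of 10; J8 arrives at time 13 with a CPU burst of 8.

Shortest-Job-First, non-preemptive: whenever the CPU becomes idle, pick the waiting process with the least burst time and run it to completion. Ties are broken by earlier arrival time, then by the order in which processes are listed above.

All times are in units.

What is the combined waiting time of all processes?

Timeline: | J1 0-2 | J2 2-8 | J6 8-11 | J4 11-17 | J8 17-25 | J3 25-34 | J5 34-44 | J7 44-54 |
Completion: J1=2  J2=8  J3=34  J4=17  J5=44  J6=11  J7=54  J8=25
Turnaround (C−A): J1=2  J2=8  J3=33  J4=14  J5=39  J6=5  J7=47  J8=12
Waiting = turnaround − burst: J1=0, J2=2, J3=24, J4=8, J5=29, J6=2, J7=37, J8=4
Total waiting = 0 + 2 + 24 + 8 + 29 + 2 + 37 + 4 = 106

106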